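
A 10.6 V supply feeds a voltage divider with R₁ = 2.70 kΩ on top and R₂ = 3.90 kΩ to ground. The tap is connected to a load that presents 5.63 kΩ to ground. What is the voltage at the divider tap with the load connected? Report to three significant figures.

The load sits in parallel with R₂: R₂‖R_L = (3.90 × 5.63) / (3.90 + 5.63) = 2.304 kΩ.
V_out = 10.6 × 2.304 / (2.70 + 2.304) = 10.6 × 2.304/5.004 = 4.88 V.

V_out ≈ 4.88 V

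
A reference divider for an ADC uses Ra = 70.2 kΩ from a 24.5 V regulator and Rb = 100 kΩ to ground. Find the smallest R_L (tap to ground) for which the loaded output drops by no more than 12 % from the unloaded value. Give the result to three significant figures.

R_L(min) ≈ 302 kΩ

Output resistance R_th = Ra‖Rb = (70.2 × 100)/170.2 = 41.25 kΩ.
The fractional drop is R_th/(R_th + R_L); requiring this ≤ 0.120 gives R_L ≥ R_th(1/0.120 − 1) = 41.25 × 7.333 = 302 kΩ.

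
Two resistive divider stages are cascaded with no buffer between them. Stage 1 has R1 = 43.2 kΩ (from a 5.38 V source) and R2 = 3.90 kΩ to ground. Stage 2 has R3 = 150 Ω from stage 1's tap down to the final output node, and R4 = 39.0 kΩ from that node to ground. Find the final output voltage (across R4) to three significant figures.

V_out ≈ 0.407 V

Stage 2 presents R3+R4 = 39150 Ω as a load on stage 1's tap.
Stage 1's lower leg becomes R2‖(R3+R4) = 3547 Ω, so V_mid = 5.38 × 3547/46750 = 0.4082 V.
Stage 2 is itself unloaded: V_out = V_mid × R4/(R3+R4) = 0.4082 × 39000/39150 = 0.407 V.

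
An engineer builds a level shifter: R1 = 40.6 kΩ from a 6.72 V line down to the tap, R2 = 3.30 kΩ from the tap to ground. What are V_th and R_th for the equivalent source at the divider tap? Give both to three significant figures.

V_th is the open-circuit tap voltage: 6.72 × 3.30/(40.6 + 3.30) = 0.505 V.
With the supply zeroed, R1 and R2 appear in parallel from the tap: R_th = R1‖R2 = (40.6 × 3.30)/43.90 = 3.05 kΩ.

V_th = 0.505 V, R_th = 3.05 kΩ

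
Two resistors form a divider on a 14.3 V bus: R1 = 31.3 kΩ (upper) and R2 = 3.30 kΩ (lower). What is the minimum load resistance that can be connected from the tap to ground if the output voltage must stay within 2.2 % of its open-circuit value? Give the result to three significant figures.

Output resistance R_th = R1‖R2 = (31.3 × 3.30)/34.60 = 2.985 kΩ.
The fractional drop is R_th/(R_th + R_L); requiring this ≤ 0.0220 gives R_L ≥ R_th(1/0.0220 − 1) = 2.985 × 44.45 = 133 kΩ.

R_L(min) ≈ 133 kΩ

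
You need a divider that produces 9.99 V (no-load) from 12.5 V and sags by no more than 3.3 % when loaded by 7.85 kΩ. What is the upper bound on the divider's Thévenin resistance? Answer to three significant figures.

R_th ≤ 268 Ω

Loading drop = R_th/(R_th + R_L) ≤ 0.0330, so R_th ≤ R_L · ε/(1−ε) = 7.85 kΩ × 0.0330/0.9670 = 268 Ω.
(Any R1, R2 with R2/(R1+R2) = 0.799 and R1‖R2 ≤ 268 Ω will meet the spec.)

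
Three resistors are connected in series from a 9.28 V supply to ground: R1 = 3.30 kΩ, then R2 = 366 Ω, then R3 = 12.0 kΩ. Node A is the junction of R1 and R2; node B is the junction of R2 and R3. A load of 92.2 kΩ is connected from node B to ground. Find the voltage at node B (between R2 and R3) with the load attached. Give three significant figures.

At node B, R3 is in parallel with the load: R3‖R_L = 10620 Ω.
Below node A the resistance is R2 + (R3‖R_L) = 10980 Ω, so V_A = 9.28 × 10980/14280 = 7.136 V.
Then V_B = V_A × (R3‖R_L)/(R2 + R3‖R_L) = 7.136 × 10620/10980 = 6.90 V.

V ≈ 6.90 V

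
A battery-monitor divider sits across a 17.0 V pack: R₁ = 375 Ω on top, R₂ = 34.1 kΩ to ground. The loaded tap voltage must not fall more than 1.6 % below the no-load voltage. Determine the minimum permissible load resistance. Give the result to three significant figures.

R_L(min) ≈ 22.8 kΩ

Output resistance R_th = R₁‖R₂ = (375 × 34100)/34480 = 370.9 Ω.
The fractional drop is R_th/(R_th + R_L); requiring this ≤ 0.0160 gives R_L ≥ R_th(1/0.0160 − 1) = 370.9 × 61.50 = 22.8 kΩ.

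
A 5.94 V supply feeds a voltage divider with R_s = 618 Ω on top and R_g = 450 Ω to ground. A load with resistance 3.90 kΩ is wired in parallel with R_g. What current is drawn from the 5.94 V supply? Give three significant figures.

R_g‖R_L = 403.4 Ω, so the source sees R_s + R_g‖R_L = 1021 Ω.
I = 5.94 V / 1021 Ω = 5.82 mA.

I ≈ 5.82 mA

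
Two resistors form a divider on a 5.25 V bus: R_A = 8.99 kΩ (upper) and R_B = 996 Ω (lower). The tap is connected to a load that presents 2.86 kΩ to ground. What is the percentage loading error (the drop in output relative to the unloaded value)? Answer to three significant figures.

23.9 %

The divider's output (Thévenin) resistance is R_A‖R_B = 896.7 Ω.
Fractional drop under load = R_th/(R_th + R_L) = 896.7 / (896.7 + 2860) = 0.2387.
So the output falls by 23.9 %.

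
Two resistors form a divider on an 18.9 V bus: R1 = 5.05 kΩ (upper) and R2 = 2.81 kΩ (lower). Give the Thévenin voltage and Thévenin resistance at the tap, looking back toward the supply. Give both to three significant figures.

V_th = 6.76 V, R_th = 1.81 kΩ

V_th is the open-circuit tap voltage: 18.9 × 2.81/(5.05 + 2.81) = 6.76 V.
With the supply zeroed, R1 and R2 appear in parallel from the tap: R_th = R1‖R2 = (5.05 × 2.81)/7.860 = 1.81 kΩ.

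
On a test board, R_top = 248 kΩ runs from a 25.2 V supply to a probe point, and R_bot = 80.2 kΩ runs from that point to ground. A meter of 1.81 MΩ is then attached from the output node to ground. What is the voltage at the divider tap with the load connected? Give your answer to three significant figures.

V_out ≈ 5.96 V

The load sits in parallel with R_bot: R_bot‖R_L = (80.2 × 1810) / (80.2 + 1810) = 76.80 kΩ.
V_out = 25.2 × 76.80 / (248 + 76.80) = 25.2 × 76.80/324.8 = 5.96 V.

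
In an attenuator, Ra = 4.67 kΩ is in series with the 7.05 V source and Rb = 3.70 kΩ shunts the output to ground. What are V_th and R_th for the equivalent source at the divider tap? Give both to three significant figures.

V_th is the open-circuit tap voltage: 7.05 × 3.70/(4.67 + 3.70) = 3.12 V.
With the supply zeroed, Ra and Rb appear in parallel from the tap: R_th = Ra‖Rb = (4.67 × 3.70)/8.370 = 2.06 kΩ.

V_th = 3.12 V, R_th = 2.06 kΩ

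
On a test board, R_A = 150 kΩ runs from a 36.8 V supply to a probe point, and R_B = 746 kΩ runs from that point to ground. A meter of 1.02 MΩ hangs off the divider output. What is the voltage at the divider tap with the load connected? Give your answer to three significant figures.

The load sits in parallel with R_B: R_B‖R_L = (746 × 1020) / (746 + 1020) = 430.9 kΩ.
V_out = 36.8 × 430.9 / (150 + 430.9) = 36.8 × 430.9/580.9 = 27.3 V.

V_out ≈ 27.3 V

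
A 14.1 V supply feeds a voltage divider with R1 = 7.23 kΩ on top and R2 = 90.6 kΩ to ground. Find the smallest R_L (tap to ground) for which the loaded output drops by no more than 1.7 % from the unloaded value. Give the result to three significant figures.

Output resistance R_th = R1‖R2 = (7.23 × 90.6)/97.83 = 6.696 kΩ.
The fractional drop is R_th/(R_th + R_L); requiring this ≤ 0.0170 gives R_L ≥ R_th(1/0.0170 − 1) = 6.696 × 57.82 = 387 kΩ.

R_L(min) ≈ 387 kΩ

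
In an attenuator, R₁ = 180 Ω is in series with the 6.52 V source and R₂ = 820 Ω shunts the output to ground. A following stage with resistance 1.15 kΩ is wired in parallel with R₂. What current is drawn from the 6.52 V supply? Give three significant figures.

R₂‖R_L = 478.7 Ω, so the source sees R₁ + R₂‖R_L = 658.7 Ω.
I = 6.52 V / 658.7 Ω = 9.90 mA.

I ≈ 9.90 mA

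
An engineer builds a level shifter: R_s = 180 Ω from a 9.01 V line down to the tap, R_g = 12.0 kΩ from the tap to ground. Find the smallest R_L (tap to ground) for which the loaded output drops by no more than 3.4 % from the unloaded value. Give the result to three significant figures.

R_L(min) ≈ 5.04 kΩ

Output resistance R_th = R_s‖R_g = (180 × 12000)/12180 = 177.3 Ω.
The fractional drop is R_th/(R_th + R_L); requiring this ≤ 0.0340 gives R_L ≥ R_th(1/0.0340 − 1) = 177.3 × 28.41 = 5.04 kΩ.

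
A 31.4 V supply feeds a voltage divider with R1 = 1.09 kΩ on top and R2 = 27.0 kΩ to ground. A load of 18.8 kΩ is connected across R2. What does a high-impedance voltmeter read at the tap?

The load sits in parallel with R2: R2‖R_L = (27.0 × 18.8) / (27.0 + 18.8) = 11.08 kΩ.
V_out = 31.4 × 11.08 / (1.09 + 11.08) = 31.4 × 11.08/12.17 = 28.6 V.
(Unloaded it would have been 30.2 V.)

V_out ≈ 28.6 V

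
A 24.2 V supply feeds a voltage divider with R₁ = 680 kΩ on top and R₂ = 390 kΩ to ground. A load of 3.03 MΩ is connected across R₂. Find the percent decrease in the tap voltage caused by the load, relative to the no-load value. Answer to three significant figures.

7.56 %

The divider's output (Thévenin) resistance is R₁‖R₂ = 247.9 kΩ.
Fractional drop under load = R_th/(R_th + R_L) = 247.9 / (247.9 + 3030) = 0.07561.
So the output falls by 7.56 %.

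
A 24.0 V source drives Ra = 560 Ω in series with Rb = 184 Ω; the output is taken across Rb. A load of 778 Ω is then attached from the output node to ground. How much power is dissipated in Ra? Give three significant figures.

Total resistance from the source is Ra + (Rb‖R_L) = 708.8 Ω, so I = 24.0/708.8 Ω = 33.86 mA.
P = I²·Ra = (33.86 mA)² × 560 Ω = 642 mW.

P ≈ 642 mW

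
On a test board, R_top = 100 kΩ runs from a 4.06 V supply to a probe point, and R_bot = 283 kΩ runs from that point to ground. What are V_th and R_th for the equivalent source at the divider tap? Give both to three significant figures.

V_th is the open-circuit tap voltage: 4.06 × 283/(100 + 283) = 3.00 V.
With the supply zeroed, R_top and R_bot appear in parallel from the tap: R_th = R_top‖R_bot = (100 × 283)/383.0 = 73.9 kΩ.

V_th = 3.00 V, R_th = 73.9 kΩ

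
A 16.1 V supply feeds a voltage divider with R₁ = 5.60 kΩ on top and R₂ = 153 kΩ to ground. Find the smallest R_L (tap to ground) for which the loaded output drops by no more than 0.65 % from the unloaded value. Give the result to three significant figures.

Output resistance R_th = R₁‖R₂ = (5.60 × 153)/158.6 = 5.402 kΩ.
The fractional drop is R_th/(R_th + R_L); requiring this ≤ 0.00650 gives R_L ≥ R_th(1/0.00650 − 1) = 5.402 × 152.8 = 826 kΩ.

R_L(min) ≈ 826 kΩ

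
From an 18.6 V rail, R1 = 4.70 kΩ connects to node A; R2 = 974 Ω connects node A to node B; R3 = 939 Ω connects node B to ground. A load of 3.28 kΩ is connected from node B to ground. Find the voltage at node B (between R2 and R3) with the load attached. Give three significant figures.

V ≈ 2.12 V

At node B, R3 is in parallel with the load: R3‖R_L = 730.0 Ω.
Below node A the resistance is R2 + (R3‖R_L) = 1704 Ω, so V_A = 18.6 × 1704/6404 = 4.949 V.
Then V_B = V_A × (R3‖R_L)/(R2 + R3‖R_L) = 4.949 × 730.0/1704 = 2.12 V.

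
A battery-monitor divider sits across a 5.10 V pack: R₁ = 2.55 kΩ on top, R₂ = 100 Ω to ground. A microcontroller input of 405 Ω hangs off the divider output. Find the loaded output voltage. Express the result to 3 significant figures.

The load sits in parallel with R₂: R₂‖R_L = (100 × 405) / (100 + 405) = 80.20 Ω.
V_out = 5.10 × 80.20 / (2550 + 80.20) = 5.10 × 80.20/2630 = 0.156 V.

V_out ≈ 0.156 V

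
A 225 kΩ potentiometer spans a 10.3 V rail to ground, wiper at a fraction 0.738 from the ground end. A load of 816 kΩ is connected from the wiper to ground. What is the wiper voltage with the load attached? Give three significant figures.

V ≈ 7.22 V

The wiper splits the pot into (1−α)R = 58.95 kΩ above and αR = 166.1 kΩ below.
Lower section ‖ load = 138.0 kΩ.
V_wiper = 10.3 × 138.0/(58.95 + 138.0) = 7.22 V.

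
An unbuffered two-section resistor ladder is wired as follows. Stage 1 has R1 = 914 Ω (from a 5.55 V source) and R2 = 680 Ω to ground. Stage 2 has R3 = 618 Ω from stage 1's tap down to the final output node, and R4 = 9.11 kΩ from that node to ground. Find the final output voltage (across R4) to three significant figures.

V_out ≈ 2.13 V

Stage 2 presents R3+R4 = 9728 Ω as a load on stage 1's tap.
Stage 1's lower leg becomes R2‖(R3+R4) = 635.6 Ω, so V_mid = 5.55 × 635.6/1550 = 2.276 V.
Stage 2 is itself unloaded: V_out = V_mid × R4/(R3+R4) = 2.276 × 9110/9728 = 2.13 V.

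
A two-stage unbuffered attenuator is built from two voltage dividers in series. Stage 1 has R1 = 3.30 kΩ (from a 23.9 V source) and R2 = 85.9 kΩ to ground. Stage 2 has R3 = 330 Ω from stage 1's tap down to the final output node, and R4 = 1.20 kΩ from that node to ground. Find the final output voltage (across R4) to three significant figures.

V_out ≈ 5.87 V

Stage 2 presents R3+R4 = 1530 Ω as a load on stage 1's tap.
Stage 1's lower leg becomes R2‖(R3+R4) = 1503 Ω, so V_mid = 23.9 × 1503/4803 = 7.480 V.
Stage 2 is itself unloaded: V_out = V_mid × R4/(R3+R4) = 7.480 × 1200/1530 = 5.87 V.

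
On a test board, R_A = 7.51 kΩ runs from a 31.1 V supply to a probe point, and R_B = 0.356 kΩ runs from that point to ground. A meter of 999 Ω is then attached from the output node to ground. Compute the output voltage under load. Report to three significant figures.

V_out ≈ 1.05 V

The load sits in parallel with R_B: R_B‖R_L = (356 × 999) / (356 + 999) = 262.5 Ω.
V_out = 31.1 × 262.5 / (7510 + 262.5) = 31.1 × 262.5/7772 = 1.05 V.
(Unloaded it would have been 1.41 V.)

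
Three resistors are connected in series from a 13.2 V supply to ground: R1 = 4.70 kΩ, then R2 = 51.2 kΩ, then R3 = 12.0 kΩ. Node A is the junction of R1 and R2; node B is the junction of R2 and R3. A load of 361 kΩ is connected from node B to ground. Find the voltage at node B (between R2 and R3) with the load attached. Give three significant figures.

At node B, R3 is in parallel with the load: R3‖R_L = 11.61 kΩ.
Below node A the resistance is R2 + (R3‖R_L) = 62.81 kΩ, so V_A = 13.2 × 62.81/67.51 = 12.28 V.
Then V_B = V_A × (R3‖R_L)/(R2 + R3‖R_L) = 12.28 × 11.61/62.81 = 2.27 V.

V ≈ 2.27 V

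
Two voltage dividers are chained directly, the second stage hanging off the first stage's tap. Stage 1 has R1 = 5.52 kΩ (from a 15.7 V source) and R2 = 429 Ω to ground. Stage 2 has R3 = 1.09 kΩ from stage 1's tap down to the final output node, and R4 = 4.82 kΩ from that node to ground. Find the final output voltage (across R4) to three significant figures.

V_out ≈ 0.865 V

Stage 2 presents R3+R4 = 5910 Ω as a load on stage 1's tap.
Stage 1's lower leg becomes R2‖(R3+R4) = 400.0 Ω, so V_mid = 15.7 × 400.0/5920 = 1.061 V.
Stage 2 is itself unloaded: V_out = V_mid × R4/(R3+R4) = 1.061 × 4820/5910 = 0.865 V.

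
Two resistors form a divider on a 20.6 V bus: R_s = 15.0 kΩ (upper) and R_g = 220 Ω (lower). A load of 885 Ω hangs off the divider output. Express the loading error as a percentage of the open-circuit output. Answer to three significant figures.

19.7 %

Unloaded V = 20.6 × 220/15220 = 0.2978 V.
Loaded: R_g‖R_L = 176.2 Ω, giving V = 20.6 × 176.2/15180 = 0.2392 V.
Drop = (0.2978 − 0.2392) / 0.2978 = 19.7 %.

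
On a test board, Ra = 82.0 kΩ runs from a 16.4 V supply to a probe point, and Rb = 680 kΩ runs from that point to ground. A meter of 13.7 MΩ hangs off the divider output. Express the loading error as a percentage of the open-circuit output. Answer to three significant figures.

0.531 %

The divider's output (Thévenin) resistance is Ra‖Rb = 73.18 kΩ.
Fractional drop under load = R_th/(R_th + R_L) = 73.18 / (73.18 + 13700) = 0.005313.
So the output falls by 0.531 %.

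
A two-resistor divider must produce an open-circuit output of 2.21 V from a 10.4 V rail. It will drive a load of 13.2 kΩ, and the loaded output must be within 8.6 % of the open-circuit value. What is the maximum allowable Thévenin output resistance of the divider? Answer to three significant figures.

Loading drop = R_th/(R_th + R_L) ≤ 0.0860, so R_th ≤ R_L · ε/(1−ε) = 13.2 kΩ × 0.0860/0.9140 = 1.24 kΩ.
(Any R1, R2 with R2/(R1+R2) = 0.212 and R1‖R2 ≤ 1.24 kΩ will meet the spec.)

R_th ≤ 1.24 kΩ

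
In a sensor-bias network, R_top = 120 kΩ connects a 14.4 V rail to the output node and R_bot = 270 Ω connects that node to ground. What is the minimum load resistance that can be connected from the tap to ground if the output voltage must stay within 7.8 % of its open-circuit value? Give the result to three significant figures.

Output resistance R_th = R_top‖R_bot = (120000 × 270)/120300 = 269.4 Ω.
The fractional drop is R_th/(R_th + R_L); requiring this ≤ 0.0780 gives R_L ≥ R_th(1/0.0780 − 1) = 269.4 × 11.82 = 3.18 kΩ.

R_L(min) ≈ 3.18 kΩ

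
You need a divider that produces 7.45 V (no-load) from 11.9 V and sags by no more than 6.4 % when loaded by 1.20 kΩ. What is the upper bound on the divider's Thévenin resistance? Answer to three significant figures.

Loading drop = R_th/(R_th + R_L) ≤ 0.0640, so R_th ≤ R_L · ε/(1−ε) = 1.20 kΩ × 0.0640/0.9360 = 82.1 Ω.
(Any R1, R2 with R2/(R1+R2) = 0.626 and R1‖R2 ≤ 82.1 Ω will meet the spec.)

R_th ≤ 82.1 Ω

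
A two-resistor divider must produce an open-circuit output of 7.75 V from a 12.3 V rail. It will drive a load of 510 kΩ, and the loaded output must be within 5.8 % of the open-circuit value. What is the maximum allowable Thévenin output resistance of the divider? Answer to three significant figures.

R_th ≤ 31.4 kΩ

Loading drop = R_th/(R_th + R_L) ≤ 0.0580, so R_th ≤ R_L · ε/(1−ε) = 510 kΩ × 0.0580/0.9420 = 31.4 kΩ.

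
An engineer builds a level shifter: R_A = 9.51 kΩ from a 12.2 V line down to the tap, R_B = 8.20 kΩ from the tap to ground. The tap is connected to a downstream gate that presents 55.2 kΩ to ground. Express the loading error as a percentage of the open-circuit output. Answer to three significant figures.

The divider's output (Thévenin) resistance is R_A‖R_B = 4.403 kΩ.
Fractional drop under load = R_th/(R_th + R_L) = 4.403 / (4.403 + 55.2) = 0.07388.
So the output falls by 7.39 %.

7.39 %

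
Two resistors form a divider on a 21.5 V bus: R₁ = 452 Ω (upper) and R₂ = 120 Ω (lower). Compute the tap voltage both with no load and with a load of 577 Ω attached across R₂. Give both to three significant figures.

Open-circuit: V = 21.5 × 120/(452 + 120) = 4.51 V.
With the load, R₂ becomes R₂‖R_L = 99.34 Ω, so V = 21.5 × 99.34/551.3 = 3.87 V.

Unloaded: 4.51 V; loaded: 3.87 V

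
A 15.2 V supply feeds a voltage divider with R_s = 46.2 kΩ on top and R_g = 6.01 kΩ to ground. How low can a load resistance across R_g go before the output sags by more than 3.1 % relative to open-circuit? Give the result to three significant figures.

Output resistance R_th = R_s‖R_g = (46.2 × 6.01)/52.21 = 5.318 kΩ.
The fractional drop is R_th/(R_th + R_L); requiring this ≤ 0.0310 gives R_L ≥ R_th(1/0.0310 − 1) = 5.318 × 31.26 = 166 kΩ.

R_L(min) ≈ 166 kΩ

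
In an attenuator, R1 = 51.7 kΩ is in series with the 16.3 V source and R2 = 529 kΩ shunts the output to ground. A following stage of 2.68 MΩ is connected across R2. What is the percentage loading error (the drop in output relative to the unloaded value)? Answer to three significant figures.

The divider's output (Thévenin) resistance is R1‖R2 = 47.10 kΩ.
Fractional drop under load = R_th/(R_th + R_L) = 47.10 / (47.10 + 2680) = 0.01727.
So the output falls by 1.73 %.

1.73 %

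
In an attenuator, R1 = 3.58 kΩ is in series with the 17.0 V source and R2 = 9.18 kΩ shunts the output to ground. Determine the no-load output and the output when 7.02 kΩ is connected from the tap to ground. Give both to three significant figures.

Open-circuit: V = 17.0 × 9.18/(3.58 + 9.18) = 12.2 V.
With the load, R2 becomes R2‖R_L = 3.978 kΩ, so V = 17.0 × 3.978/7.558 = 8.95 V.

Unloaded: 12.2 V; loaded: 8.95 V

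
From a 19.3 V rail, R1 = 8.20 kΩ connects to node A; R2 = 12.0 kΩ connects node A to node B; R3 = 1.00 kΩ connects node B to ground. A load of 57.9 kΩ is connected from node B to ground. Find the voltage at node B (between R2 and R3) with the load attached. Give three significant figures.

At node B, R3 is in parallel with the load: R3‖R_L = 0.9830 kΩ.
Below node A the resistance is R2 + (R3‖R_L) = 12.98 kΩ, so V_A = 19.3 × 12.98/21.18 = 11.83 V.
Then V_B = V_A × (R3‖R_L)/(R2 + R3‖R_L) = 11.83 × 0.9830/12.98 = 0.896 V.

V ≈ 0.896 V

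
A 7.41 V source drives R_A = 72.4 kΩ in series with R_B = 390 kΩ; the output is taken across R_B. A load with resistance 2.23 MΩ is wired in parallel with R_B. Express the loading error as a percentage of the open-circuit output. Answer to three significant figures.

The divider's output (Thévenin) resistance is R_A‖R_B = 61.06 kΩ.
Fractional drop under load = R_th/(R_th + R_L) = 61.06 / (61.06 + 2230) = 0.02665.
So the output falls by 2.67 %.

2.67 %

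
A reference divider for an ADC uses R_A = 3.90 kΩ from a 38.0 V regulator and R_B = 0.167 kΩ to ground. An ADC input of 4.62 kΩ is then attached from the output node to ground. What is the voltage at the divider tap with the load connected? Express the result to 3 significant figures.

The load sits in parallel with R_B: R_B‖R_L = (167 × 4620) / (167 + 4620) = 161.2 Ω.
V_out = 38.0 × 161.2 / (3900 + 161.2) = 38.0 × 161.2/4061 = 1.51 V.
(Unloaded it would have been 1.56 V.)

V_out ≈ 1.51 V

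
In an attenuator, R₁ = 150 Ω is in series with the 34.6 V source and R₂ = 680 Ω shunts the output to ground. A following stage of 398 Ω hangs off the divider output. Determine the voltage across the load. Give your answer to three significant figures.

The load sits in parallel with R₂: R₂‖R_L = (680 × 398) / (680 + 398) = 251.1 Ω.
V_out = 34.6 × 251.1 / (150 + 251.1) = 34.6 × 251.1/401.1 = 21.7 V.
(Unloaded it would have been 28.3 V.)

V_out ≈ 21.7 V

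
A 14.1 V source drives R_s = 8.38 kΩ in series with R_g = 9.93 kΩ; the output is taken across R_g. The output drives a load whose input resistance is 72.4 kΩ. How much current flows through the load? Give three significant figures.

I_L ≈ 0.0994 mA

R_g‖R_L = 8.732 kΩ; V_out = 14.1 × 8.732/17.11 = 7.195 V.
I_L = V_out / R_L = 7.195 / 72.4 kΩ = 0.0994 mA.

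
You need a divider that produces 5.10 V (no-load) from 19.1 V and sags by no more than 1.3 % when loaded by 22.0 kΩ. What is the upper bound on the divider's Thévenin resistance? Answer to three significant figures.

R_th ≤ 290 Ω

Loading drop = R_th/(R_th + R_L) ≤ 0.0130, so R_th ≤ R_L · ε/(1−ε) = 22.0 kΩ × 0.0130/0.9870 = 290 Ω.
(Any R1, R2 with R2/(R1+R2) = 0.267 and R1‖R2 ≤ 290 Ω will meet the spec.)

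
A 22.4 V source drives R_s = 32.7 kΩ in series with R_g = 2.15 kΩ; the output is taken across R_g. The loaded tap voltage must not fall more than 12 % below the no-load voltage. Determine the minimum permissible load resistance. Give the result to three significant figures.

Output resistance R_th = R_s‖R_g = (32.7 × 2.15)/34.85 = 2.017 kΩ.
The fractional drop is R_th/(R_th + R_L); requiring this ≤ 0.120 gives R_L ≥ R_th(1/0.120 − 1) = 2.017 × 7.333 = 14.8 kΩ.

R_L(min) ≈ 14.8 kΩ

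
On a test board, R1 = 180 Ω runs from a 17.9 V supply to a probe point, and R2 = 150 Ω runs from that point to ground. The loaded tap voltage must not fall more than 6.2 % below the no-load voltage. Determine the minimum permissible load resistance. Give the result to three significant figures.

R_L(min) ≈ 1.24 kΩ

Output resistance R_th = R1‖R2 = (180 × 150)/330.0 = 81.82 Ω.
The fractional drop is R_th/(R_th + R_L); requiring this ≤ 0.0620 gives R_L ≥ R_th(1/0.0620 − 1) = 81.82 × 15.13 = 1.24 kΩ.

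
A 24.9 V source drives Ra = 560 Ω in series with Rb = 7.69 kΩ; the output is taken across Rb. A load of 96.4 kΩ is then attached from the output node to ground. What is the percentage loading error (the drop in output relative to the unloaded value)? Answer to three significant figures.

0.539 %

The divider's output (Thévenin) resistance is Ra‖Rb = 522.0 Ω.
Fractional drop under load = R_th/(R_th + R_L) = 522.0 / (522.0 + 96400) = 0.005386.
So the output falls by 0.539 %.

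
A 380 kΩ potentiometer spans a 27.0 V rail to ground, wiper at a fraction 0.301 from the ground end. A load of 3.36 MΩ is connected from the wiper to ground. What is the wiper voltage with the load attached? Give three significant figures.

The wiper splits the pot into (1−α)R = 265.6 kΩ above and αR = 114.4 kΩ below.
Lower section ‖ load = 110.6 kΩ.
V_wiper = 27.0 × 110.6/(265.6 + 110.6) = 7.94 V.

V ≈ 7.94 V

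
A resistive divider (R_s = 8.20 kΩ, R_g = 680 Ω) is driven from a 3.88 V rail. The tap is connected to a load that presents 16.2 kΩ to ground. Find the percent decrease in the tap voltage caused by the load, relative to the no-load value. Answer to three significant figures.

3.73 %

The divider's output (Thévenin) resistance is R_s‖R_g = 627.9 Ω.
Fractional drop under load = R_th/(R_th + R_L) = 627.9 / (627.9 + 16200) = 0.03731.
So the output falls by 3.73 %.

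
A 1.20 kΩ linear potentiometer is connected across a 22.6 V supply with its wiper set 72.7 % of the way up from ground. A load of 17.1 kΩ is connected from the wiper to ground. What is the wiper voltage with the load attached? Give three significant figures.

V ≈ 16.2 V

The wiper splits the pot into (1−α)R = 327.6 Ω above and αR = 872.4 Ω below.
Lower section ‖ load = 830.1 Ω.
V_wiper = 22.6 × 830.1/(327.6 + 830.1) = 16.2 V.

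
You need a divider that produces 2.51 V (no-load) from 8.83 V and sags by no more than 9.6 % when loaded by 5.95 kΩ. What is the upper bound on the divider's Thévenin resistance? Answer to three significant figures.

R_th ≤ 632 Ω

Loading drop = R_th/(R_th + R_L) ≤ 0.0960, so R_th ≤ R_L · ε/(1−ε) = 5.95 kΩ × 0.0960/0.9040 = 632 Ω.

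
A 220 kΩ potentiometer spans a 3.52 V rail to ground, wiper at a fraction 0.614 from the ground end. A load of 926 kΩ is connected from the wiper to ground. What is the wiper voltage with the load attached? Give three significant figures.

The wiper splits the pot into (1−α)R = 84.92 kΩ above and αR = 135.1 kΩ below.
Lower section ‖ load = 117.9 kΩ.
V_wiper = 3.52 × 117.9/(84.92 + 117.9) = 2.05 V.

V ≈ 2.05 V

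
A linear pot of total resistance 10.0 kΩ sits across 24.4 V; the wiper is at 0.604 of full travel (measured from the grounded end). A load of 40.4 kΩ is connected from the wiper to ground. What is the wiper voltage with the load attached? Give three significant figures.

The wiper splits the pot into (1−α)R = 3.960 kΩ above and αR = 6.040 kΩ below.
Lower section ‖ load = 5.254 kΩ.
V_wiper = 24.4 × 5.254/(3.960 + 5.254) = 13.9 V.

V ≈ 13.9 V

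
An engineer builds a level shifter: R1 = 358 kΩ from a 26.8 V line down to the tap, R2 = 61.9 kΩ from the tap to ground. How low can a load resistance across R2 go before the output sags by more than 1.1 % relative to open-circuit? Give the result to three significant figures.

Output resistance R_th = R1‖R2 = (358 × 61.9)/419.9 = 52.77 kΩ.
The fractional drop is R_th/(R_th + R_L); requiring this ≤ 0.0110 gives R_L ≥ R_th(1/0.0110 − 1) = 52.77 × 89.91 = 4.74 MΩ.

R_L(min) ≈ 4.74 MΩ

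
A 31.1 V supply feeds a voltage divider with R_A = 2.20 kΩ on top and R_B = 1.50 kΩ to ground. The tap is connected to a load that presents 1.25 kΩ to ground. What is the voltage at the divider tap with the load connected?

The load sits in parallel with R_B: R_B‖R_L = (1.50 × 1.25) / (1.50 + 1.25) = 0.6818 kΩ.
V_out = 31.1 × 0.6818 / (2.20 + 0.6818) = 31.1 × 0.6818/2.882 = 7.36 V.

V_out ≈ 7.36 V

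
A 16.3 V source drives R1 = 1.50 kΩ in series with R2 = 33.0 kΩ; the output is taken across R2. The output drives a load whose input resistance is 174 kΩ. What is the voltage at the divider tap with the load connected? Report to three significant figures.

The load sits in parallel with R2: R2‖R_L = (33.0 × 174) / (33.0 + 174) = 27.74 kΩ.
V_out = 16.3 × 27.74 / (1.50 + 27.74) = 16.3 × 27.74/29.24 = 15.5 V.

V_out ≈ 15.5 V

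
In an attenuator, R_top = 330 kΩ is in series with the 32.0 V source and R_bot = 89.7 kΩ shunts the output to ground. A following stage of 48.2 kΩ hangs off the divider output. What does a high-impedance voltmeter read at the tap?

V_out ≈ 2.78 V

The load sits in parallel with R_bot: R_bot‖R_L = (89.7 × 48.2) / (89.7 + 48.2) = 31.35 kΩ.
V_out = 32.0 × 31.35 / (330 + 31.35) = 32.0 × 31.35/361.4 = 2.78 V.
(Unloaded it would have been 6.84 V.)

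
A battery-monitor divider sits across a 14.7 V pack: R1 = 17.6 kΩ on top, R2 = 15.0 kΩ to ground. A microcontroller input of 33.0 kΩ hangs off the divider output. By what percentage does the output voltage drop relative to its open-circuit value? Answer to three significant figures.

The divider's output (Thévenin) resistance is R1‖R2 = 8.098 kΩ.
Fractional drop under load = R_th/(R_th + R_L) = 8.098 / (8.098 + 33.0) = 0.1970.
So the output falls by 19.7 %.

19.7 %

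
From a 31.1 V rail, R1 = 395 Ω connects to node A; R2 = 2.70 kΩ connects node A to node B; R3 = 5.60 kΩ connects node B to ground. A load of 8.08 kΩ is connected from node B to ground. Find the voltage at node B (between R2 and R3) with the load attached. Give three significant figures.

V ≈ 16.1 V

At node B, R3 is in parallel with the load: R3‖R_L = 3308 Ω.
Below node A the resistance is R2 + (R3‖R_L) = 6008 Ω, so V_A = 31.1 × 6008/6403 = 29.18 V.
Then V_B = V_A × (R3‖R_L)/(R2 + R3‖R_L) = 29.18 × 3308/6008 = 16.1 V.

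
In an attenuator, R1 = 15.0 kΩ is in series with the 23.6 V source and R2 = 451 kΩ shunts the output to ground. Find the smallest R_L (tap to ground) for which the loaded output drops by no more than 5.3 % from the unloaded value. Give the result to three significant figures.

R_L(min) ≈ 259 kΩ

Output resistance R_th = R1‖R2 = (15.0 × 451)/466.0 = 14.52 kΩ.
The fractional drop is R_th/(R_th + R_L); requiring this ≤ 0.0530 gives R_L ≥ R_th(1/0.0530 − 1) = 14.52 × 17.87 = 259 kΩ.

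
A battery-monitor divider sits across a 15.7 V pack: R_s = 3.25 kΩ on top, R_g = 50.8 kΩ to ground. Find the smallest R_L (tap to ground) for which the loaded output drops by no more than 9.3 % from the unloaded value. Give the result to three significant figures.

R_L(min) ≈ 29.8 kΩ

Output resistance R_th = R_s‖R_g = (3.25 × 50.8)/54.05 = 3.055 kΩ.
The fractional drop is R_th/(R_th + R_L); requiring this ≤ 0.0930 gives R_L ≥ R_th(1/0.0930 − 1) = 3.055 × 9.753 = 29.8 kΩ.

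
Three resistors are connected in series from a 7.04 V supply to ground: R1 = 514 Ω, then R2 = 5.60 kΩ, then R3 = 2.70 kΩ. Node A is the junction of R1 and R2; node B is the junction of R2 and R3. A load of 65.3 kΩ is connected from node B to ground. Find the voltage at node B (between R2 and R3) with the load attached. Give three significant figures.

V ≈ 2.10 V

At node B, R3 is in parallel with the load: R3‖R_L = 2593 Ω.
Below node A the resistance is R2 + (R3‖R_L) = 8193 Ω, so V_A = 7.04 × 8193/8707 = 6.624 V.
Then V_B = V_A × (R3‖R_L)/(R2 + R3‖R_L) = 6.624 × 2593/8193 = 2.10 V.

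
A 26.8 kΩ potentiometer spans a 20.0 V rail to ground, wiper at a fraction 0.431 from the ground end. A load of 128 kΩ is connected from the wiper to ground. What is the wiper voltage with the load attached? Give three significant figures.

The wiper splits the pot into (1−α)R = 15.25 kΩ above and αR = 11.55 kΩ below.
Lower section ‖ load = 10.59 kΩ.
V_wiper = 20.0 × 10.59/(15.25 + 10.59) = 8.20 V.

V ≈ 8.20 V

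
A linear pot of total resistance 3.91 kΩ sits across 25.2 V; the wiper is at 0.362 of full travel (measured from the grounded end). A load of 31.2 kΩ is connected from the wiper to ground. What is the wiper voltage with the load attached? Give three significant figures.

The wiper splits the pot into (1−α)R = 2.495 kΩ above and αR = 1.415 kΩ below.
Lower section ‖ load = 1.354 kΩ.
V_wiper = 25.2 × 1.354/(2.495 + 1.354) = 8.87 V.

V ≈ 8.87 V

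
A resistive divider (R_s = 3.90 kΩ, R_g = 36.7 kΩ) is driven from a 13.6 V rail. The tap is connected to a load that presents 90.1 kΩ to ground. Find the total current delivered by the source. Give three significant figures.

I ≈ 0.454 mA

R_g‖R_L = 26.08 kΩ, so the source sees R_s + R_g‖R_L = 29.98 kΩ.
I = 13.6 V / 29.98 kΩ = 0.454 mA.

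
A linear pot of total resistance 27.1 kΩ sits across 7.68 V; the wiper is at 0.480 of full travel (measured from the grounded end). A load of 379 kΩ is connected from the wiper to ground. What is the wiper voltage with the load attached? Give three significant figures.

The wiper splits the pot into (1−α)R = 14.09 kΩ above and αR = 13.01 kΩ below.
Lower section ‖ load = 12.58 kΩ.
V_wiper = 7.68 × 12.58/(14.09 + 12.58) = 3.62 V.

V ≈ 3.62 V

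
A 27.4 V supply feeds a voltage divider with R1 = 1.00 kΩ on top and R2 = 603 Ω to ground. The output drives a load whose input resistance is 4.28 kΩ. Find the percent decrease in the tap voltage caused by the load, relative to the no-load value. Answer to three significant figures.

The divider's output (Thévenin) resistance is R1‖R2 = 376.2 Ω.
Fractional drop under load = R_th/(R_th + R_L) = 376.2 / (376.2 + 4280) = 0.08079.
So the output falls by 8.08 %.

8.08 %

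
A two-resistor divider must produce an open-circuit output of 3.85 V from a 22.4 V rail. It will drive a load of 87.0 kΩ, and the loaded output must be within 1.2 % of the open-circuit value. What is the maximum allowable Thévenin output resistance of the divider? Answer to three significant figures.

R_th ≤ 1.06 kΩ

Loading drop = R_th/(R_th + R_L) ≤ 0.0120, so R_th ≤ R_L · ε/(1−ε) = 87.0 kΩ × 0.0120/0.9880 = 1.06 kΩ.
(Any R1, R2 with R2/(R1+R2) = 0.172 and R1‖R2 ≤ 1.06 kΩ will meet the spec.)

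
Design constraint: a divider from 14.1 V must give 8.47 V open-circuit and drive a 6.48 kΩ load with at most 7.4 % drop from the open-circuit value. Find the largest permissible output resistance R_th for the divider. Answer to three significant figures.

Loading drop = R_th/(R_th + R_L) ≤ 0.0740, so R_th ≤ R_L · ε/(1−ε) = 6.48 kΩ × 0.0740/0.9260 = 518 Ω.

R_th ≤ 518 Ω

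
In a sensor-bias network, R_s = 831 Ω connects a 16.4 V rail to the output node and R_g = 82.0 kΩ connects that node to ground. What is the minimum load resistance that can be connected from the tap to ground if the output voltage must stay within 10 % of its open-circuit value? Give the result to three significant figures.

Output resistance R_th = R_s‖R_g = (831 × 82000)/82830 = 822.7 Ω.
The fractional drop is R_th/(R_th + R_L); requiring this ≤ 0.100 gives R_L ≥ R_th(1/0.100 − 1) = 822.7 × 9.000 = 7.40 kΩ.

R_L(min) ≈ 7.40 kΩ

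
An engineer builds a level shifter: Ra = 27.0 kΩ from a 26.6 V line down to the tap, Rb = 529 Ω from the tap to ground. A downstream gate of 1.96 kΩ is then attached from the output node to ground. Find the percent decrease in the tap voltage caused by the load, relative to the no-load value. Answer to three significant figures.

The divider's output (Thévenin) resistance is Ra‖Rb = 518.8 Ω.
Fractional drop under load = R_th/(R_th + R_L) = 518.8 / (518.8 + 1960) = 0.2093.
So the output falls by 20.9 %.

20.9 %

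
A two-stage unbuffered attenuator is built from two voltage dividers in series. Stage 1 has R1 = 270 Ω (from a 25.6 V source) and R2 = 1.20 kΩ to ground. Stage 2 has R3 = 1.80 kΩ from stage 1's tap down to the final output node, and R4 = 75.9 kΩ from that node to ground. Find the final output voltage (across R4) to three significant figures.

V_out ≈ 20.4 V

Stage 2 presents R3+R4 = 77700 Ω as a load on stage 1's tap.
Stage 1's lower leg becomes R2‖(R3+R4) = 1182 Ω, so V_mid = 25.6 × 1182/1452 = 20.84 V.
Stage 2 is itself unloaded: V_out = V_mid × R4/(R3+R4) = 20.84 × 75900/77700 = 20.4 V.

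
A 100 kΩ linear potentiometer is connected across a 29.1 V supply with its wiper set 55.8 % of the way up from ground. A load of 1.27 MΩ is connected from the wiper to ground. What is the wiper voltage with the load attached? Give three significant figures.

V ≈ 15.9 V

The wiper splits the pot into (1−α)R = 44.20 kΩ above and αR = 55.80 kΩ below.
Lower section ‖ load = 53.45 kΩ.
V_wiper = 29.1 × 53.45/(44.20 + 53.45) = 15.9 V.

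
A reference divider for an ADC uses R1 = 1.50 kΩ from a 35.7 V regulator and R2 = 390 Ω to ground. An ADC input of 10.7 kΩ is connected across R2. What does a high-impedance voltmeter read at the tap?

The load sits in parallel with R2: R2‖R_L = (390 × 10700) / (390 + 10700) = 376.3 Ω.
V_out = 35.7 × 376.3 / (1500 + 376.3) = 35.7 × 376.3/1876 = 7.16 V.

V_out ≈ 7.16 V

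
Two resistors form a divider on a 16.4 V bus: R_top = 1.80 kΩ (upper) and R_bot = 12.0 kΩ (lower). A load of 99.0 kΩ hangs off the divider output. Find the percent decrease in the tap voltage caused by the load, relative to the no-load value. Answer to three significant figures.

1.56 %

The divider's output (Thévenin) resistance is R_top‖R_bot = 1.565 kΩ.
Fractional drop under load = R_th/(R_th + R_L) = 1.565 / (1.565 + 99.0) = 0.01556.
So the output falls by 1.56 %.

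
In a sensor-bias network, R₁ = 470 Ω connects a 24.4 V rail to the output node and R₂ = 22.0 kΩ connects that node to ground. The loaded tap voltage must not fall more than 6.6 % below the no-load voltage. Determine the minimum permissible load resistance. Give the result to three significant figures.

R_L(min) ≈ 6.51 kΩ

Output resistance R_th = R₁‖R₂ = (470 × 22000)/22470 = 460.2 Ω.
The fractional drop is R_th/(R_th + R_L); requiring this ≤ 0.0660 gives R_L ≥ R_th(1/0.0660 − 1) = 460.2 × 14.15 = 6.51 kΩ.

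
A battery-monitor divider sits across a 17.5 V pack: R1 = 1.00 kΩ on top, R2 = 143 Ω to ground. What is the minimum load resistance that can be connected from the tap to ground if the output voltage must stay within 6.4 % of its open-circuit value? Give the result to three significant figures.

R_L(min) ≈ 1.83 kΩ

Output resistance R_th = R1‖R2 = (1000 × 143)/1143 = 125.1 Ω.
The fractional drop is R_th/(R_th + R_L); requiring this ≤ 0.0640 gives R_L ≥ R_th(1/0.0640 − 1) = 125.1 × 14.62 = 1.83 kΩ.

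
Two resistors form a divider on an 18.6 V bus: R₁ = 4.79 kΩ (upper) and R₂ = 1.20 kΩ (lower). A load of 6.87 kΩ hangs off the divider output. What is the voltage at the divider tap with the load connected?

The load sits in parallel with R₂: R₂‖R_L = (1.20 × 6.87) / (1.20 + 6.87) = 1.022 kΩ.
V_out = 18.6 × 1.022 / (4.79 + 1.022) = 18.6 × 1.022/5.812 = 3.27 V.
(Unloaded it would have been 3.73 V.)

V_out ≈ 3.27 V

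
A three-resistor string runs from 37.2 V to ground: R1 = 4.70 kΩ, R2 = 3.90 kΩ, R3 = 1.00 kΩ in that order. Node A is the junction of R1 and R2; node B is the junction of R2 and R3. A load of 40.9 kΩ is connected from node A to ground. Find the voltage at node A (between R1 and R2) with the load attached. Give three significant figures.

Below node A the series string R2+R3 = 4.900 kΩ sits in parallel with the 40.9 kΩ load: 4.376 kΩ.
V_A = 37.2 × 4.376/(4.70 + 4.376) = 17.9 V.

V ≈ 17.9 V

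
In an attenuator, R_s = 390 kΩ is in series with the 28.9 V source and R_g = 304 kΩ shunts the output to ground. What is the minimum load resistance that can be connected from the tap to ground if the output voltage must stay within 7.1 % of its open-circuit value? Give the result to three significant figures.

Output resistance R_th = R_s‖R_g = (390 × 304)/694.0 = 170.8 kΩ.
The fractional drop is R_th/(R_th + R_L); requiring this ≤ 0.0710 gives R_L ≥ R_th(1/0.0710 − 1) = 170.8 × 13.08 = 2.24 MΩ.

R_L(min) ≈ 2.24 MΩ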